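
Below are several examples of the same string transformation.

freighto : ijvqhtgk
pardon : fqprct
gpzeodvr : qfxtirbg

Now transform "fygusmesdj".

The rule is to shift every letter 2 places forward in the alphabet (wrapping around), then swap the front and back halves of the string.
Starting from "fygusmesdj": after the first operation, "haiwuogufl"; after the second, "oguflhaiwu".

oguflhaiwu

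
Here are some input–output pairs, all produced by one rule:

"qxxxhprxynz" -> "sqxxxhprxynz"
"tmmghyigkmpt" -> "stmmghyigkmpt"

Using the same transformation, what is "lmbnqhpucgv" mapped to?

slmbnqhpucgv

In each case the input is transformed by: prepend "s".
Applying that to "lmbnqhpucgv" gives "slmbnqhpucgv".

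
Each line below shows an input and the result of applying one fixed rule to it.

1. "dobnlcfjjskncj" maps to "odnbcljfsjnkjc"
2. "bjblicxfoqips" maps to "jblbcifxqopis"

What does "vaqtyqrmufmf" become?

avtqqymrfufm

The rule is to swap each adjacent pair of characters (1↔2, 3↔4, ...).
For "vaqtyqrmufmf" the result is "avtqqymrfufm".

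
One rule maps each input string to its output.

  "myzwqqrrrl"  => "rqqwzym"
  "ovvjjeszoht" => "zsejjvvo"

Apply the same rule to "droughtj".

What's happening: delete the last 3 characters, then reverse the string.
For "droughtj", step one produces "droug"; step two turns that into "guord".
(Check on "ovvjjeszoht": → "ovvjjesz" → "zsejjvvo" ✓)

guord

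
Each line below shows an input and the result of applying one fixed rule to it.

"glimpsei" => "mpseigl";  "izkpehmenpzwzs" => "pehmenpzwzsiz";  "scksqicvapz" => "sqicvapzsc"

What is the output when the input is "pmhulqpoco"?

ulqpocopm

Each output is the input with this applied: move the first 3 characters to the end (rotate left by 3), then delete the last character.
Starting from "pmhulqpoco": after the first operation, "ulqpocopmh"; after the second, "ulqpocopm".
(Check on "scksqicvapz": → "sqicvapzsck" → "sqicvapzsc" ✓)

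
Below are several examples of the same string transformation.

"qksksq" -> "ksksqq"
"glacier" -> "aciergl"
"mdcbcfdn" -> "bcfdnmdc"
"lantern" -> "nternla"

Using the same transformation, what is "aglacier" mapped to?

Each output is the input with this applied: move the last 2 characters to the front (rotate right by 2), then move the last 3 characters to the front (rotate right by 3).
For "aglacier", step one produces "eraglaci"; step two turns that into "acieragl".
(Check on "lantern": → "rnlante" → "nternla" ✓)

acieragl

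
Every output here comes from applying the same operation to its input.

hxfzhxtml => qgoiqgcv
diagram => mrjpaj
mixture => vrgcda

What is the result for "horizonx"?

Looking at the pairs, the operation is to delete the last character, then shift every letter 9 places forward in the alphabet (wrapping around).
Applying that to "horizonx" gives "qxarixw".

qxarixw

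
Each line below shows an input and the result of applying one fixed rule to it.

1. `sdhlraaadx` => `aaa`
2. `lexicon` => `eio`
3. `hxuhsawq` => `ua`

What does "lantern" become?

Looking at the pairs, the operation is to keep only the vowels.
For "lantern" the result is "ae".

ae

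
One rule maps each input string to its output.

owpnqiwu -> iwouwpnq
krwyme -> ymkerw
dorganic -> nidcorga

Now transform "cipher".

In each case the input is transformed by: swap the first and last characters, then move the last 3 characters to the front (rotate right by 3).
Working it through for "cipher": intermediate "riphec", final "hecrip".
(Check on "krwyme": → "erwymk" → "ymkerw" ✓)

hecrip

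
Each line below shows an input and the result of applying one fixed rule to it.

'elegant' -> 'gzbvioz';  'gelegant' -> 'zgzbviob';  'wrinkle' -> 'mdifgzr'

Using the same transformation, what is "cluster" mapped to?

gpnozmx

What's happening: shift every letter 5 places backward in the alphabet (wrapping around), then move the first character to the end.
On "cluster": the first step gives "xgpnozm", and the second then gives "gpnozmx".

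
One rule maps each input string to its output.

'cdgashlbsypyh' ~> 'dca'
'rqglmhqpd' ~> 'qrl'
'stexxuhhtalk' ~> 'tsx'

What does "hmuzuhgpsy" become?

mhz

Looking at the pairs, the operation is to swap each adjacent pair of characters (1↔2, 3↔4, ...), then keep only the first 3 characters.
"hmuzuhgpsy" → "mhzuhupgys" → "mhz".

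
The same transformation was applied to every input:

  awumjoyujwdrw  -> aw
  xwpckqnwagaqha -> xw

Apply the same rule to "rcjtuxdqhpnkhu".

Looking at the pairs, the operation is to keep only the first 2 characters.
Doing the same to "rcjtuxdqhpnkhu": "rc".

rc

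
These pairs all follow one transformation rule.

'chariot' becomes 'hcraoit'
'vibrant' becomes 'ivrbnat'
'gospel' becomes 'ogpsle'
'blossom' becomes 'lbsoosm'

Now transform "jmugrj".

mjgujr

In each case the input is transformed by: swap each adjacent pair of characters (1↔2, 3↔4, ...).
On "jmugrj" that produces "mjgujr".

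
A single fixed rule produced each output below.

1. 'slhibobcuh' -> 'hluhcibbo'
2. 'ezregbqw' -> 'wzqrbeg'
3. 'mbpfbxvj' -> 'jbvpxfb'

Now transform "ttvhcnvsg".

gtsvvhnc

Looking at the pairs, the operation is to take characters alternately from the front and the back (1st, last, 2nd, 2nd-last, ...), then delete the first character.
Working it through for "ttvhcnvsg": intermediate "tgtsvvhnc", final "gtsvvhnc".
(Check on "ezregbqw": → "ewzqrbeg" → "wzqrbeg" ✓)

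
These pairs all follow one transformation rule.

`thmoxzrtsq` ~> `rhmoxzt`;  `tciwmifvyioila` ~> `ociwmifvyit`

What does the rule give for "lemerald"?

remel

In each case the input is transformed by: delete the last 3 characters, then swap the first and last characters.
For "lemerald", step one produces "lemer"; step two turns that into "remel".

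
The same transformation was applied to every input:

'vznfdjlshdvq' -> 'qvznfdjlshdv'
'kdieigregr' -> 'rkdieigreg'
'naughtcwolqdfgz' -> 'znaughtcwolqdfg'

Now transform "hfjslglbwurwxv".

The rule is to move the last character to the front.
So "hfjslglbwurwxv" becomes "vhfjslglbwurwx".

vhfjslglbwurwx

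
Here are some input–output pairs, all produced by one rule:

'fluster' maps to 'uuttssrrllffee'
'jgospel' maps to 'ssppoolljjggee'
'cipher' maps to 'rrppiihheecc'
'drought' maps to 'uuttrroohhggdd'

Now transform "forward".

The rule is to sort the characters into reverse alphabetical order, then double every character.
For "forward", step one produces "wrrofda"; step two turns that into "wwrrrrooffddaa".

wwrrrrooffddaa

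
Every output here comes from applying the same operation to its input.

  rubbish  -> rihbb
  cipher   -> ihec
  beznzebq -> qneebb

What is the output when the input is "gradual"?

Looking at the pairs, the operation is to sort the characters into reverse alphabetical order, then delete the first 2 characters.
Working it through for "gradual": intermediate "urlgdaa", final "lgdaa".

lgdaa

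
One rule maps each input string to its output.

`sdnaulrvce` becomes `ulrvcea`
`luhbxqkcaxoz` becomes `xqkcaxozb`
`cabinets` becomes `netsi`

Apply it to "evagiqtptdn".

iqtptdng

In each case the input is transformed by: delete the first 3 characters, then move the first character to the end.
On "evagiqtptdn": the first step gives "giqtptdn", and the second then gives "iqtptdng".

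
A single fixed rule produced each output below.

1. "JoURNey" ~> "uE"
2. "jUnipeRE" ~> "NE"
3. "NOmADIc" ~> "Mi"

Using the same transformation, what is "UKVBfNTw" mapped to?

Looking at the pairs, the operation is to flip the case of every letter, then keep one character in every 3, starting at position 3 (positions 3rd, 6th, 9th, ...).
Working it through for "UKVBfNTw": intermediate "ukvbFntW", final "vn".

vn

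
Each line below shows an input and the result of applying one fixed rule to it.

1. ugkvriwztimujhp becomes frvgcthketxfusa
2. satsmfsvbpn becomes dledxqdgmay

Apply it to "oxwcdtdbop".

In each case the input is transformed by: shift every letter 11 places forward in the alphabet (wrapping around).
So "oxwcdtdbop" becomes "zihnoeomza".

zihnoeomza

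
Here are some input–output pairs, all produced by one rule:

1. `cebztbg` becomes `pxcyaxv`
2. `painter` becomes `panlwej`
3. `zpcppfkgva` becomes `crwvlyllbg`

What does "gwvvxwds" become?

szocsrrt

What's happening: move the last 3 characters to the front (rotate right by 3), then shift every letter 4 places backward in the alphabet (wrapping around).
On "gwvvxwds": the first step gives "wdsgwvvx", and the second then gives "szocsrrt".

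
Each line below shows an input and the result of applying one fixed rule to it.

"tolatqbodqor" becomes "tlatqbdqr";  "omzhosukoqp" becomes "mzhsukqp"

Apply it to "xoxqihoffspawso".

xxqihffspaws

Rule — remove every "o".
Applying that to "xoxqihoffspawso" gives "xxqihffspaws".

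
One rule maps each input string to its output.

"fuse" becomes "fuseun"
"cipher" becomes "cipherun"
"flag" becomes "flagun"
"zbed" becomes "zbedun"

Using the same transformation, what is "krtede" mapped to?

The pattern: append "un".
Applying that to "krtede" gives "krtedeun".

krtedeun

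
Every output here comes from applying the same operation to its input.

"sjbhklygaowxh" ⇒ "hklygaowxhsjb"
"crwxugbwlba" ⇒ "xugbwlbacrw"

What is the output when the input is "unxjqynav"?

Looking at the pairs, the operation is to move the first 3 characters to the end (rotate left by 3).
"unxjqynav" → "jqynavunx".

jqynavunx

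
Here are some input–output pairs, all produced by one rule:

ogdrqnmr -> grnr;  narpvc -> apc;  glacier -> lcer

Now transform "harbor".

The pattern: swap each adjacent pair of characters (1↔2, 3↔4, ...), then keep every other character starting from the first (positions 1st, 3rd, 5th, ...).
Starting from "harbor": after the first operation, "ahbrro"; after the second, "abr".

abr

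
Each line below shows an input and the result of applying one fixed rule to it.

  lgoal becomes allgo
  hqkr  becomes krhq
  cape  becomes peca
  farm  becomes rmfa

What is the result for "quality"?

tyquali

The rule is to move the last 2 characters to the front (rotate right by 2).
"quality" → "tyquali".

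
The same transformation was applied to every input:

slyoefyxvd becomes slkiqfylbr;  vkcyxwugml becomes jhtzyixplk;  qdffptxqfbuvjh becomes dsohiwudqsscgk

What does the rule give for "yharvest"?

irfglune

Looking at the pairs, the operation is to swap the front and back halves of the string, then shift every letter 13 places forward in the alphabet (wrapping around) — i.e. ROT13.
Starting from "yharvest": after the first operation, "vestyhar"; after the second, "irfglune".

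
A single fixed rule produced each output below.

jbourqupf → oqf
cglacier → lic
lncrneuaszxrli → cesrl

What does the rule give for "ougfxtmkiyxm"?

gtim

The rule is to move the first character to the end, then keep one character in every 3, starting at position 2 (positions 2nd, 5th, 8th, ...).
So "ougfxtmkiyxm" becomes "gtim".
(Check on "lncrneuaszxrli": → "ncrneuaszxrlil" → "cesrl" ✓)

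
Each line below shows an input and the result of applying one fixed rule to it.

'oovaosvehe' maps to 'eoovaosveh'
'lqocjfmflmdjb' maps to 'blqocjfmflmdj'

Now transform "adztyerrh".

hadztyerr

The transformation: move the last character to the front.
On "adztyerrh" that produces "hadztyerr".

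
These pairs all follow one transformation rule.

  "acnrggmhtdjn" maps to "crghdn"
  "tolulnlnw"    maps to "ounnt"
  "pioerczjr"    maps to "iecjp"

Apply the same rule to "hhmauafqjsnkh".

Each output is the input with this applied: move the first character to the end, then keep every other character starting from the first (positions 1st, 3rd, 5th, ...).
Working it through for "hhmauafqjsnkh": intermediate "hmauafqjsnkhh", final "haaqskh".

haaqskh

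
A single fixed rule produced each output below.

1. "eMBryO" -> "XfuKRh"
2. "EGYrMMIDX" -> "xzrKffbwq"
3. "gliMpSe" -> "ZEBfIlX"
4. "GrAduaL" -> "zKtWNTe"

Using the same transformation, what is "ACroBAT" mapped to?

tvKHutm

What's happening: flip the case of every letter, then shift every letter 7 places backward in the alphabet (wrapping around).
Starting from "ACroBAT": after the first operation, "acRObat"; after the second, "tvKHutm".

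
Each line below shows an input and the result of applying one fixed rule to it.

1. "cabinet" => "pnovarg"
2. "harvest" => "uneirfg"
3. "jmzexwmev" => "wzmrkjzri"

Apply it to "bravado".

oeninqb

The pattern: shift every letter 13 places forward in the alphabet (wrapping around) — i.e. ROT13.
Applying that to "bravado" gives "oeninqb".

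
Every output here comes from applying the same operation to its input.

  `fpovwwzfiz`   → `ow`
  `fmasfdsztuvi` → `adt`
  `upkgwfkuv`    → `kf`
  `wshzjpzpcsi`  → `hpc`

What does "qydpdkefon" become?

The transformation: delete the last 2 characters, then keep one character in every 3, starting at position 3 (positions 3rd, 6th, 9th, ...).
For "qydpdkefon", step one produces "qydpdkef"; step two turns that into "dk".

dk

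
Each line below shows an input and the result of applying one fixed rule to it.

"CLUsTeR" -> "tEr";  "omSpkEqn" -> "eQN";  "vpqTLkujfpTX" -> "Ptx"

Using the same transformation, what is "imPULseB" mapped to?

In each case the input is transformed by: flip the case of every letter, then keep only the last 3 characters.
On "imPULseB" that produces "SEb".
(Check on "omSpkEqn": → "OMsPKeQN" → "eQN" ✓)

SEb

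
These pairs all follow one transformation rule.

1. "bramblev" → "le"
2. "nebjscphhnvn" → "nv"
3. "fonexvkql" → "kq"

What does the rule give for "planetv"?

et

The rule is to delete the last character, then keep only the last 2 characters.
For "planetv", step one produces "planet"; step two turns that into "et".
(Check on "bramblev": → "bramble" → "le" ✓)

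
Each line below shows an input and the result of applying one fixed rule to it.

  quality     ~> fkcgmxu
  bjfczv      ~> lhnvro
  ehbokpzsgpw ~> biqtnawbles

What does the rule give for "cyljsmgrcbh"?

ntokxveysdo

The pattern: shift every letter 12 places forward in the alphabet (wrapping around), then move the last 2 characters to the front (rotate right by 2).
So "cyljsmgrcbh" becomes "ntokxveysdo".
(Check on "quality": → "cgmxufk" → "fkcgmxu" ✓)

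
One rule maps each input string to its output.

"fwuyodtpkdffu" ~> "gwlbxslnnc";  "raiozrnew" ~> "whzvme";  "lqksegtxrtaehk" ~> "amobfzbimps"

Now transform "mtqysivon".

The pattern: delete the first 3 characters, then shift every letter 8 places forward in the alphabet (wrapping around).
Applying both steps to "mtqysivon": "ysivon", then "gaqdwv".
(Check on "raiozrnew": → "ozrnew" → "whzvme" ✓)

gaqdwv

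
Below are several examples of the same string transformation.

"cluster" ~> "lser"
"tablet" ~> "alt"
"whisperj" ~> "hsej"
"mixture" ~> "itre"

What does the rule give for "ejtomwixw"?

The transformation: swap each adjacent pair of characters (1↔2, 3↔4, ...), then keep every other character starting from the first (positions 1st, 3rd, 5th, ...).
Working it through for "ejtomwixw": intermediate "jeotwmxiw", final "jowxw".
(Check on "whisperj": → "hwsiepjr" → "hsej" ✓)

jowxw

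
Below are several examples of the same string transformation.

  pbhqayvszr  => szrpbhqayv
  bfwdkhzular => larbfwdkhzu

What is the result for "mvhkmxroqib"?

qibmvhkmxro

The pattern: move the last 3 characters to the front (rotate right by 3).
For "mvhkmxroqib" the result is "qibmvhkmxro".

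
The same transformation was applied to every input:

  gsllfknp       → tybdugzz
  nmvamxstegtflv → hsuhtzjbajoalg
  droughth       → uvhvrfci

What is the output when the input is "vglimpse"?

adgsjuzw

Each output is the input with this applied: swap the front and back halves of the string, then shift every letter 12 places backward in the alphabet (wrapping around).
Working it through for "vglimpse": intermediate "mpsevgli", final "adgsjuzw".
(Check on "gsllfknp": → "fknpgsll" → "tybdugzz" ✓)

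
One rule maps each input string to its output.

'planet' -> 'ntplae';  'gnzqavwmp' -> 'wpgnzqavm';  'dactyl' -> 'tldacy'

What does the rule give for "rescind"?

idrescn

The transformation: move the last 2 characters to the front (rotate right by 2), then swap the first and last characters.
Working it through for "rescind": intermediate "ndresci", final "idrescn".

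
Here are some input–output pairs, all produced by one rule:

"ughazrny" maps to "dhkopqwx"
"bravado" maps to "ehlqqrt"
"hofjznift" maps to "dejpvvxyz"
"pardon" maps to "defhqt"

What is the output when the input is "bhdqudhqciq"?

In each case the input is transformed by: shift every letter 10 places backward in the alphabet (wrapping around), then sort the characters into alphabetical order.
For "bhdqudhqciq" the result is "gggkrsttxxy".

gggkrsttxxy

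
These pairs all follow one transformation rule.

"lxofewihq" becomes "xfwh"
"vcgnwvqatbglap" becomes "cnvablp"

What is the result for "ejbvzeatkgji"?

In each case the input is transformed by: keep every other character starting from the second (positions 2nd, 4th, 6th, ...).
On "ejbvzeatkgji" that produces "jvetgi".

jvetgi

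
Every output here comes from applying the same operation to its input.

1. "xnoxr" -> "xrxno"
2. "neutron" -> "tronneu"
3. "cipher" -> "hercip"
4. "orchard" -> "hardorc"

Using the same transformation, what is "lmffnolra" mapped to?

fnolralmf

Rule — move the first 3 characters to the end (rotate left by 3).
Applying that to "lmffnolra" gives "fnolralmf".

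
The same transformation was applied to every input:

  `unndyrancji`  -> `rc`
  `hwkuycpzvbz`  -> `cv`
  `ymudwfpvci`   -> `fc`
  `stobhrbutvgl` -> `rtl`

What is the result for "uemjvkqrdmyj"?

The pattern: delete the first 3 characters, then keep one character in every 3, starting at position 3 (positions 3rd, 6th, 9th, ...).
Applying both steps to "uemjvkqrdmyj": "jvkqrdmyj", then "kdj".

kdj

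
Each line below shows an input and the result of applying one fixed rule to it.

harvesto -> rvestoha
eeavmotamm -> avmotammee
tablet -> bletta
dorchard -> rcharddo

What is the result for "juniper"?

niperju

What's happening: move the first 2 characters to the end (rotate left by 2).
So "juniper" becomes "niperju".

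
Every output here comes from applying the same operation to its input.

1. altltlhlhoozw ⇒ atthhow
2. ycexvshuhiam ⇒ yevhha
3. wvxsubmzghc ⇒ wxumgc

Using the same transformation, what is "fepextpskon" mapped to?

fpxpkn

In each case the input is transformed by: keep every other character starting from the first (positions 1st, 3rd, 5th, ...).
Doing the same to "fepextpskon": "fpxpkn".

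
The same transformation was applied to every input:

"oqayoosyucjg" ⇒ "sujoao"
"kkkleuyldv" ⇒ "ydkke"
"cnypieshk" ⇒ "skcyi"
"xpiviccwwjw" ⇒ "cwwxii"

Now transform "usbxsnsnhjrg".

In each case the input is transformed by: keep every other character starting from the first (positions 1st, 3rd, 5th, ...), then move the first 3 characters to the end (rotate left by 3).
"usbxsnsnhjrg" → "ubsshr" → "shrubs".

shrubs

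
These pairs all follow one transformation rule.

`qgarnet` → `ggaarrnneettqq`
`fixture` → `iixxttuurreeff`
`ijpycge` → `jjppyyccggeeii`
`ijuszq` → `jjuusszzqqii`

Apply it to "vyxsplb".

yyxxssppllbbvv

Looking at the pairs, the operation is to double every character, then move the first 2 characters to the end (rotate left by 2).
Applying both steps to "vyxsplb": "vvyyxxssppllbb", then "yyxxssppllbbvv".
(Check on "ijuszq": → "iijjuusszzqq" → "jjuusszzqqii" ✓)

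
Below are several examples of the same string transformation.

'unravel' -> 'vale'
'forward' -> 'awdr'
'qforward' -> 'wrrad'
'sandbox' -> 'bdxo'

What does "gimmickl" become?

imkcl

Looking at the pairs, the operation is to delete the first 3 characters, then swap each adjacent pair of characters (1↔2, 3↔4, ...).
"gimmickl" → "imkcl".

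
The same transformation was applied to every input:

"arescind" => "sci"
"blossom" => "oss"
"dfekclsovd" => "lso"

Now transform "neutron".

The transformation: move the last 2 characters to the front (rotate right by 2), then keep only the last 3 characters.
On "neutron": the first step gives "onneutr", and the second then gives "utr".

utr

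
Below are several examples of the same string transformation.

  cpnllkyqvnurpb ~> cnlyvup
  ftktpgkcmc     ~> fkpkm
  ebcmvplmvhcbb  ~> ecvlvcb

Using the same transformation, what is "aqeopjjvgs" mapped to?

Looking at the pairs, the operation is to keep every other character starting from the first (positions 1st, 3rd, 5th, ...).
Applying that to "aqeopjjvgs" gives "aepjg".

aepjg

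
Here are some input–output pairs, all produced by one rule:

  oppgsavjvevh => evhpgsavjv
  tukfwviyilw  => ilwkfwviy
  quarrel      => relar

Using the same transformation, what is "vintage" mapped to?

agent

In each case the input is transformed by: delete the first 2 characters, then move the last 3 characters to the front (rotate right by 3).
Working it through for "vintage": intermediate "ntage", final "agent".
(Check on "oppgsavjvevh": → "pgsavjvevh" → "evhpgsavjv" ✓)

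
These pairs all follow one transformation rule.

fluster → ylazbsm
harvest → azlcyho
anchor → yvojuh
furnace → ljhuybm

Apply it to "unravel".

slchyub

In each case the input is transformed by: shift every letter 7 places forward in the alphabet (wrapping around), then reverse the string.
Starting from "unravel": after the first operation, "buyhcls"; after the second, "slchyub".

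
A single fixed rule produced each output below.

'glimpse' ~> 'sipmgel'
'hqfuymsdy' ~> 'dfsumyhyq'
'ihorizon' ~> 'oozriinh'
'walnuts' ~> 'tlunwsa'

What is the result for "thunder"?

eudntrh

The transformation: take characters alternately from the front and the back (1st, last, 2nd, 2nd-last, ...), then move the first 3 characters to the end (rotate left by 3).
Applying that to "thunder" gives "eudntrh".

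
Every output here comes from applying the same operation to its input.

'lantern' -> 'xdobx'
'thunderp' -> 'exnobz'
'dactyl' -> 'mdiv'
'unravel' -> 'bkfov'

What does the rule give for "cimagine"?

Rule — delete the first 2 characters, then shift every letter 10 places forward in the alphabet (wrapping around).
On "cimagine" that produces "wkqsxo".

wkqsxo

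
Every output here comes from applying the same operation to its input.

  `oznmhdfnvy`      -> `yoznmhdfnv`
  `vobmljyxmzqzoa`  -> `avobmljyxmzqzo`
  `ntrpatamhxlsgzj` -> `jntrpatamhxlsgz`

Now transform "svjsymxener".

rsvjsymxene

Each output is the input with this applied: move the last character to the front.
So "svjsymxener" becomes "rsvjsymxene".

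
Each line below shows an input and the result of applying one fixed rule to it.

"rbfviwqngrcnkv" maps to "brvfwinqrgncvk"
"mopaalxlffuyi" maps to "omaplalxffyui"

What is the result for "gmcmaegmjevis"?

Rule — swap each adjacent pair of characters (1↔2, 3↔4, ...).
On "gmcmaegmjevis" that produces "mgmceamgejivs".

mgmceamgejivs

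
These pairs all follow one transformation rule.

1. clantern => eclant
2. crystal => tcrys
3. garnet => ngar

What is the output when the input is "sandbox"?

bsand

Each output is the input with this applied: delete the last 2 characters, then move the last character to the front.
For "sandbox", step one produces "sandb"; step two turns that into "bsand".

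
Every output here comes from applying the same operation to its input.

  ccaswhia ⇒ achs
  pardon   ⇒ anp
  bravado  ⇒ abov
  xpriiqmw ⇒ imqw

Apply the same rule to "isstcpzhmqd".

chmqsz

Rule — sort the characters into alphabetical order, then keep every other character starting from the first (positions 1st, 3rd, 5th, ...).
Applying both steps to "isstcpzhmqd": "cdhimpqsstz", then "chmqsz".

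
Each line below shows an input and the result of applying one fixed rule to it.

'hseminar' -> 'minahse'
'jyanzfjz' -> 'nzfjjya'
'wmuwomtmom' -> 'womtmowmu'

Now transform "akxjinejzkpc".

In each case the input is transformed by: delete the last character, then move the first 3 characters to the end (rotate left by 3).
For "akxjinejzkpc", step one produces "akxjinejzkp"; step two turns that into "jinejzkpakx".

jinejzkpakx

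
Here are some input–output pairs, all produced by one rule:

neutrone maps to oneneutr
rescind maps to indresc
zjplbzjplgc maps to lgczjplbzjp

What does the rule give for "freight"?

ghtfrei

The rule is to move the last 3 characters to the front (rotate right by 3).
"freight" → "ghtfrei".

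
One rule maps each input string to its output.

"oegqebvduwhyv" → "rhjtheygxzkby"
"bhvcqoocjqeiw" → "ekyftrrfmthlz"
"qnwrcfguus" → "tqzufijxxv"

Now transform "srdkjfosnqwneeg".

In each case the input is transformed by: shift every letter 3 places forward in the alphabet (wrapping around).
Doing the same to "srdkjfosnqwneeg": "vugnmirvqtzqhhj".

vugnmirvqtzqhhj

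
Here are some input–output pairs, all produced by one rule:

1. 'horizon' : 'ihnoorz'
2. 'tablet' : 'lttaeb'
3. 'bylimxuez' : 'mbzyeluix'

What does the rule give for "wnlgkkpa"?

Each output is the input with this applied: take characters alternately from the front and the back (1st, last, 2nd, 2nd-last, ...), then move the last character to the front.
On "wnlgkkpa": the first step gives "wanplkgk", and the second then gives "kwanplkg".

kwanplkg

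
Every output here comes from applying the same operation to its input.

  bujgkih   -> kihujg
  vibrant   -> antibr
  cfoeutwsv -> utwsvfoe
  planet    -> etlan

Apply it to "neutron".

roneut

The rule is to delete the first character, then move the first 3 characters to the end (rotate left by 3).
Working it through for "neutron": intermediate "eutron", final "roneut".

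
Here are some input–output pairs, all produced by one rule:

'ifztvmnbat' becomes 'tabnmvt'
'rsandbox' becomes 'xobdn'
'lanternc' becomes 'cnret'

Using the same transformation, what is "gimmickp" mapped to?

Rule — delete the first 3 characters, then reverse the string.
On "gimmickp": the first step gives "mickp", and the second then gives "pkcim".

pkcim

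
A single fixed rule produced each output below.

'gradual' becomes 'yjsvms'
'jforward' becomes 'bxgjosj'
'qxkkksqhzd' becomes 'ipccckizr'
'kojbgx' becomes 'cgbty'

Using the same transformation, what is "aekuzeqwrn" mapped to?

In each case the input is transformed by: shift every letter 8 places backward in the alphabet (wrapping around), then delete the last character.
On "aekuzeqwrn": the first step gives "swcmrwiojf", and the second then gives "swcmrwioj".

swcmrwioj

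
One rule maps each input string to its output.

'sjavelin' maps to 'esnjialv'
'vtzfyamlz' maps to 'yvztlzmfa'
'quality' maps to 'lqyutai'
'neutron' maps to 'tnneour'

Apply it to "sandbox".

dsxaonb

Looking at the pairs, the operation is to take characters alternately from the front and the back (1st, last, 2nd, 2nd-last, ...), then move the last character to the front.
"sandbox" → "sxaonbd" → "dsxaonb".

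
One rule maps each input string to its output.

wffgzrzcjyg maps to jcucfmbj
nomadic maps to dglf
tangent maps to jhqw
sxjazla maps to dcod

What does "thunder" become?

qghu

What's happening: shift every letter 3 places forward in the alphabet (wrapping around), then delete the first 3 characters.
Applying both steps to "thunder": "wkxqghu", then "qghu".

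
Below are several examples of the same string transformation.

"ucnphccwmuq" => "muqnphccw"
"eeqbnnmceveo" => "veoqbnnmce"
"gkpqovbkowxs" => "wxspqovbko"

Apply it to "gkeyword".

Rule — delete the first 2 characters, then move the last 3 characters to the front (rotate right by 3).
"gkeyword" → "eyword" → "ordeyw".

ordeyw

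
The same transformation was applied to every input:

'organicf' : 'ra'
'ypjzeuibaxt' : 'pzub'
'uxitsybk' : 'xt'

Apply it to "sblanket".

ba

The pattern: delete the last 3 characters, then keep every other character starting from the second (positions 2nd, 4th, 6th, ...).
Doing the same to "sblanket": "ba".
(Check on "organicf": → "organ" → "ra" ✓)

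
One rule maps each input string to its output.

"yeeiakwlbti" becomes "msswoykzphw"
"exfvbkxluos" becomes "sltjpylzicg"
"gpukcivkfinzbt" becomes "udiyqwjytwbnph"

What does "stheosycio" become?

Looking at the pairs, the operation is to shift every letter 12 places backward in the alphabet (wrapping around).
"stheosycio" → "ghvscgmqwc".

ghvscgmqwc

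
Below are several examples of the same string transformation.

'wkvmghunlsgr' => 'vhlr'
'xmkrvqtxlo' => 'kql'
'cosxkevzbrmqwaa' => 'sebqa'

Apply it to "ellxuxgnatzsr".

lxas

What's happening: keep one character in every 3, starting at position 3 (positions 3rd, 6th, 9th, ...).
Doing the same to "ellxuxgnatzsr": "lxas".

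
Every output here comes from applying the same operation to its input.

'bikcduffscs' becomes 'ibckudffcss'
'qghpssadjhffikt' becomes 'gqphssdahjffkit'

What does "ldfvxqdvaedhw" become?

Looking at the pairs, the operation is to swap each adjacent pair of characters (1↔2, 3↔4, ...).
For "ldfvxqdvaedhw" the result is "dlvfqxvdeahdw".

dlvfqxvdeahdw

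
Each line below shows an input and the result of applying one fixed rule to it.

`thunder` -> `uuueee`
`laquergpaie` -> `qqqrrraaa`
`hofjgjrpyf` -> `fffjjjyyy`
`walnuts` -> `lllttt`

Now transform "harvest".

rrrsss

Each output is the input with this applied: keep one character in every 3, starting at position 3 (positions 3rd, 6th, 9th, ...), then repeat every character 3 times.
"harvest" → "rs" → "rrrsss".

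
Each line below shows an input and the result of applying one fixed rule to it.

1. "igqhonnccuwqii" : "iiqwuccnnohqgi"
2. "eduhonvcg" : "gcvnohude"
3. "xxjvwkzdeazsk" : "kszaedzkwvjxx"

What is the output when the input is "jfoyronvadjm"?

In each case the input is transformed by: reverse the string.
Doing the same to "jfoyronvadjm": "mjdavnoryofj".

mjdavnoryofj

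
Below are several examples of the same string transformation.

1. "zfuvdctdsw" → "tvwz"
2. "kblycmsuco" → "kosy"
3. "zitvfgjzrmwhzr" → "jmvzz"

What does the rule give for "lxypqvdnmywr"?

The pattern: keep one character in every 3, starting at position 1 (positions 1st, 4th, 7th, ...), then sort the characters into alphabetical order.
On "lxypqvdnmywr": the first step gives "lpdy", and the second then gives "dlpy".

dlpy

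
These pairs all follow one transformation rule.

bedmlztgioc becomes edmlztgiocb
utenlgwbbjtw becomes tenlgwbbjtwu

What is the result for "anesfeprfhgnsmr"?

nesfeprfhgnsmra

In each case the input is transformed by: move the first character to the end.
So "anesfeprfhgnsmr" becomes "nesfeprfhgnsmra".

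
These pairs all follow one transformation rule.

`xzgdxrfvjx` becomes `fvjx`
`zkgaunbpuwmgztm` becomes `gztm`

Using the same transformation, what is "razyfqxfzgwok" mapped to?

gwok

The pattern: keep only the last 4 characters.
"razyfqxfzgwok" → "gwok".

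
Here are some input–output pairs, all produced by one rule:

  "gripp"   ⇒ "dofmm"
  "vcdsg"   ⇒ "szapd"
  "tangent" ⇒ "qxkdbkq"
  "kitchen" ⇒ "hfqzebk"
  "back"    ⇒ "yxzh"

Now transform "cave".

The transformation: shift every letter 3 places backward in the alphabet (wrapping around).
Applying that to "cave" gives "zxsb".

zxsb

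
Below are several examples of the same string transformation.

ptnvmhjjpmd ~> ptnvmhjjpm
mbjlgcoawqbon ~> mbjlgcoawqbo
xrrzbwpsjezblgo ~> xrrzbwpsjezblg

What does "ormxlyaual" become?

Each output is the input with this applied: delete the last character.
So "ormxlyaual" becomes "ormxlyaua".

ormxlyaua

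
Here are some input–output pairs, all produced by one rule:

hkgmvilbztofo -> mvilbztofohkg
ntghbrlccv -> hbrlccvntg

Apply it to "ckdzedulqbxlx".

zedulqbxlxckd

The rule is to move the first 3 characters to the end (rotate left by 3).
"ckdzedulqbxlx" → "zedulqbxlxckd".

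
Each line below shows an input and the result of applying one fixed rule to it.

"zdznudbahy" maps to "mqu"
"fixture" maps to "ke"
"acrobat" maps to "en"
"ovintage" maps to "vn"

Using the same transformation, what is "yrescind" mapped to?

rv

The rule is to keep one character in every 3, starting at position 3 (positions 3rd, 6th, 9th, ...), then shift every letter 13 places forward in the alphabet (wrapping around) — i.e. ROT13.
"yrescind" → "ei" → "rv".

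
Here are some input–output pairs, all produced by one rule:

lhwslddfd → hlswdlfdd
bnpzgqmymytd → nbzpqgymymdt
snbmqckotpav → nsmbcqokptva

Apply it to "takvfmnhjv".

atvkmfhnvj

Looking at the pairs, the operation is to swap each adjacent pair of characters (1↔2, 3↔4, ...).
Doing the same to "takvfmnhjv": "atvkmfhnvj".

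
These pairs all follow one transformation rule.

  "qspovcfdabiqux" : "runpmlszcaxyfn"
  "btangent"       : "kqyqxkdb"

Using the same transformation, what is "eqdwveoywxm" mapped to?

The rule is to shift every letter 3 places backward in the alphabet (wrapping around), then move the last 2 characters to the front (rotate right by 2).
Applying both steps to "eqdwveoywxm": "bnatsblvtuj", then "ujbnatsblvt".

ujbnatsblvt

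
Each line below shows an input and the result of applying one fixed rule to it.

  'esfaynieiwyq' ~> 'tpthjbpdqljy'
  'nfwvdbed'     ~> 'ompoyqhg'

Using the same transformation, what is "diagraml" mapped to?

clxwotlr

Each output is the input with this applied: shift every letter 11 places forward in the alphabet (wrapping around), then swap the front and back halves of the string.
Starting from "diagraml": after the first operation, "otlrclxw"; after the second, "clxwotlr".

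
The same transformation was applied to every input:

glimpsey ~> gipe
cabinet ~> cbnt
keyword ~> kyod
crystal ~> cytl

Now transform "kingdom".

kndm

The transformation: keep every other character starting from the first (positions 1st, 3rd, 5th, ...).
"kingdom" → "kndm".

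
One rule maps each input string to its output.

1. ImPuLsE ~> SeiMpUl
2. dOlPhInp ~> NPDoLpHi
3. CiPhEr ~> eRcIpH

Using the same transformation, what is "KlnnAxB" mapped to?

The transformation: flip the case of every letter, then move the last 2 characters to the front (rotate right by 2).
Applying both steps to "KlnnAxB": "kLNNaXb", then "XbkLNNa".

XbkLNNa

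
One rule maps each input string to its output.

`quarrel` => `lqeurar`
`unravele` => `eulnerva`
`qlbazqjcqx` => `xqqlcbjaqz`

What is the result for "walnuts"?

Rule — reverse the string, then take characters alternately from the front and the back (1st, last, 2nd, 2nd-last, ...).
Applying both steps to "walnuts": "stunlaw", then "swtauln".

swtauln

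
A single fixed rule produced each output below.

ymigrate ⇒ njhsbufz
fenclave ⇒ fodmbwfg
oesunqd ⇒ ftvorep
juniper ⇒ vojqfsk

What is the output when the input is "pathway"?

buixbzq

The rule is to shift every letter 1 place forward in the alphabet (wrapping around), then move the first character to the end.
For "pathway", step one produces "qbuixbz"; step two turns that into "buixbzq".
(Check on "ymigrate": → "znjhsbuf" → "njhsbufz" ✓)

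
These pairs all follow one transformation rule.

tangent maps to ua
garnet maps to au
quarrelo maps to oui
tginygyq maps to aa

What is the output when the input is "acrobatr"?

uiu

In each case the input is transformed by: shift every letter 6 places backward in the alphabet (wrapping around), then keep only the vowels.
Applying both steps to "acrobatr": "uwlivunl", then "uiu".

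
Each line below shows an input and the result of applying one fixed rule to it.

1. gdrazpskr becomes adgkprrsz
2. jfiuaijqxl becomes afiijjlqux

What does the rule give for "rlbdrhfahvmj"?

abdfhhjlmrrv

In each case the input is transformed by: sort the characters into alphabetical order.
Applying that to "rlbdrhfahvmj" gives "abdfhhjlmrrv".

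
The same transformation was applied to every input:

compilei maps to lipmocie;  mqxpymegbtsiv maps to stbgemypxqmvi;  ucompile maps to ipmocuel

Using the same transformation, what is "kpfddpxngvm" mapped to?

gnxpddfpkmv

The pattern: move the last 2 characters to the front (rotate right by 2), then reverse the string.
Applying both steps to "kpfddpxngvm": "vmkpfddpxng", then "gnxpddfpkmv".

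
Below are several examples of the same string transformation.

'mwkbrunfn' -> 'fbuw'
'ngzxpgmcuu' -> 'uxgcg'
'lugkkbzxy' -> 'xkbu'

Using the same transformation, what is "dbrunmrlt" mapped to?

Rule — keep every other character starting from the second (positions 2nd, 4th, 6th, ...), then swap the first and last characters.
For "dbrunmrlt" the result is "lumb".
(Check on "mwkbrunfn": → "wbuf" → "fbuw" ✓)

lumb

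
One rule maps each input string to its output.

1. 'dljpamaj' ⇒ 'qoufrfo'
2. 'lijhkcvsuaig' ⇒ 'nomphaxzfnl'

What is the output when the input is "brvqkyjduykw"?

wavpdoizdpb

Looking at the pairs, the operation is to shift every letter 5 places forward in the alphabet (wrapping around), then delete the first character.
Applying that to "brvqkyjduykw" gives "wavpdoizdpb".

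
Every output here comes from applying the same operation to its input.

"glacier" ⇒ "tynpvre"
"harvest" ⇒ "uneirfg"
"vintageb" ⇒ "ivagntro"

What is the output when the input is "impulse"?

vzchyfr

Rule — shift every letter 13 places forward in the alphabet (wrapping around) — i.e. ROT13.
Doing the same to "impulse": "vzchyfr".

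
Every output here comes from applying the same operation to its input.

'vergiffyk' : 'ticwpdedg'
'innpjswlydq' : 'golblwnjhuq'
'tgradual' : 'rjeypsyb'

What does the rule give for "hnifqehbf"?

fdlzgfdco

The pattern: shift every letter 2 places backward in the alphabet (wrapping around), then take characters alternately from the front and the back (1st, last, 2nd, 2nd-last, ...).
"hnifqehbf" → "flgdocfzd" → "fdlzgfdco".
(Check on "innpjswlydq": → "gllnhqujwbo" → "golblwnjhuq" ✓)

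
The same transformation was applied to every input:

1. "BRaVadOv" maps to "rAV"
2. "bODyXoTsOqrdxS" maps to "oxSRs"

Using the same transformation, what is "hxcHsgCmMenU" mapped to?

XSMN

In each case the input is transformed by: flip the case of every letter, then keep one character in every 3, starting at position 2 (positions 2nd, 5th, 8th, ...).
Starting from "hxcHsgCmMenU": after the first operation, "HXChSGcMmENu"; after the second, "XSMN".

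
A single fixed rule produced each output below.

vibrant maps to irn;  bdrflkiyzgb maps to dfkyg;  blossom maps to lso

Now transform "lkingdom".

kndm

The pattern: keep every other character starting from the second (positions 2nd, 4th, 6th, ...).
For "lkingdom" the result is "kndm".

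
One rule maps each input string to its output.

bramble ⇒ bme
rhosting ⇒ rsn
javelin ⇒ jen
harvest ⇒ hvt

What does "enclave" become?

Rule — keep one character in every 3, starting at position 1 (positions 1st, 4th, 7th, ...).
"enclave" → "ele".

ele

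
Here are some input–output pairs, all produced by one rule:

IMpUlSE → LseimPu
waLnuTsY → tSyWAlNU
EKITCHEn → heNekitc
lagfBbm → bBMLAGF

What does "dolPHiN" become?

hInDOLp

The pattern: move the last 3 characters to the front (rotate right by 3), then flip the case of every letter.
Working it through for "dolPHiN": intermediate "HiNdolP", final "hInDOLp".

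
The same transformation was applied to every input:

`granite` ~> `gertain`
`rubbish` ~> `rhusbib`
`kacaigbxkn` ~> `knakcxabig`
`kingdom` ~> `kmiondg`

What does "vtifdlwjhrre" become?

Rule — take characters alternately from the front and the back (1st, last, 2nd, 2nd-last, ...).
Applying that to "vtifdlwjhrre" gives "vetrirfhdjlw".

vetrirfhdjlw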